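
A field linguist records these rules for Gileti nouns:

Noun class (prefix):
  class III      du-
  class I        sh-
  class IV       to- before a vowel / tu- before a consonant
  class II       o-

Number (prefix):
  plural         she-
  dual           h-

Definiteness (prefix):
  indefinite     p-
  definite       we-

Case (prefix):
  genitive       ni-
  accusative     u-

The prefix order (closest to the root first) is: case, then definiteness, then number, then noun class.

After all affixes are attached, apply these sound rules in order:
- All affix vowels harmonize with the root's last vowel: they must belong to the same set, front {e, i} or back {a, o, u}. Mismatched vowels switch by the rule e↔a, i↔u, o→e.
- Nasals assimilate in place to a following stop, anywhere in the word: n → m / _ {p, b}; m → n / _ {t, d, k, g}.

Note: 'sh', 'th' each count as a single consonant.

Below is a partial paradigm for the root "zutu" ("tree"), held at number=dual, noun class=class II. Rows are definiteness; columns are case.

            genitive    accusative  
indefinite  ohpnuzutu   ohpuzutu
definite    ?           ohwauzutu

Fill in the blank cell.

Attach case genitive ni- → nizutu.
Attach definiteness definite we- → wenizutu.
Attach number dual h- → hwenizutu.
Attach noun class class II o- → ohwenizutu.
Apply vowel harmony: ohwenizutu → ohwanuzutu.
Nasal assimilation: no change.

ohwanuzutu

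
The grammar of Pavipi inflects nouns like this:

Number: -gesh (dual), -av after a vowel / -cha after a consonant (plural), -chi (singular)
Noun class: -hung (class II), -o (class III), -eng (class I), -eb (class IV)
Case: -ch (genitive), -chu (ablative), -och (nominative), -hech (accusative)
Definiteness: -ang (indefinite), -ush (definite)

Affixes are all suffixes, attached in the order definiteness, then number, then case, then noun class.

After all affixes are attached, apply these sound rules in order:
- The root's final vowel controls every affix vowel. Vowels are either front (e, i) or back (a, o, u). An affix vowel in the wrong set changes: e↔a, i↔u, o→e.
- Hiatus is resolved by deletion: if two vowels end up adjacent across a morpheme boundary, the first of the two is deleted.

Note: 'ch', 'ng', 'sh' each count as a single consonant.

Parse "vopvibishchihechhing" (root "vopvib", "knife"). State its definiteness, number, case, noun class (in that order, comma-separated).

definite, singular, accusative, class II

Segment: vopvib-ush-chi-hech-hung.
definiteness: -ush → definite.
number: -chi → singular.
case: -hech → accusative.
noun class: -hung → class II.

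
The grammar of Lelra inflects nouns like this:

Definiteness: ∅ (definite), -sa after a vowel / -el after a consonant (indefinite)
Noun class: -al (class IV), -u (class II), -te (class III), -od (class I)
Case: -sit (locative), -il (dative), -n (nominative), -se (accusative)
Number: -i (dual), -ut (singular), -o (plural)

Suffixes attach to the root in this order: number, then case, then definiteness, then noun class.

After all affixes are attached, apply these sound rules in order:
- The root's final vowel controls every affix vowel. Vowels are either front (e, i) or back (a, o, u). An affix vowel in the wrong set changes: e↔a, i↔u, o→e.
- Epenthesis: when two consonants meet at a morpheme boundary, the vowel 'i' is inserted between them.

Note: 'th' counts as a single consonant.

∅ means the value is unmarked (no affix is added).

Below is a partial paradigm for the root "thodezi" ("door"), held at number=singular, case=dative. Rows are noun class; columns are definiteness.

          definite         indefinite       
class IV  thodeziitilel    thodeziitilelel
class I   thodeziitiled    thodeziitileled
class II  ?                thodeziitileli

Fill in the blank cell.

Attach number singular -ut → thodeziut.
Attach case dative -il → thodeziutil.
definiteness = definite: zero marking, form stays thodeziutil.
Attach noun class class II -u → thodeziutilu.
Apply vowel harmony: thodeziutilu → thodeziitili.
Epenthesis: no change.

thodeziitili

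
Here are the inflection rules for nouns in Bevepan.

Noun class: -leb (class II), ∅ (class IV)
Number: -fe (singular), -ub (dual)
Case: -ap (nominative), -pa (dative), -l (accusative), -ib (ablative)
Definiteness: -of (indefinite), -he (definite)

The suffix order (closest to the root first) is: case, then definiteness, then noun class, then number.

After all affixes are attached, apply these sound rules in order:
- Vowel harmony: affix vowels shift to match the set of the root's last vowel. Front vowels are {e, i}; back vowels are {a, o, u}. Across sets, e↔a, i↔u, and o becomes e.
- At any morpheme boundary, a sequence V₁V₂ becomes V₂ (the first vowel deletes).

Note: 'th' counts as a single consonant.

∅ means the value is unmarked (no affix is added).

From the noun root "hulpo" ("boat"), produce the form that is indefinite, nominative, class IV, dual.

Attach case nominative -ap → hulpoap.
Attach definiteness indefinite -of → hulpoapof.
noun class = class IV: zero marking, form stays hulpoapof.
Attach number dual -ub → hulpoapofub.
Vowel harmony: no change.
Apply vowel deletion: hulpoapofub → hulpapofub.

hulpapofub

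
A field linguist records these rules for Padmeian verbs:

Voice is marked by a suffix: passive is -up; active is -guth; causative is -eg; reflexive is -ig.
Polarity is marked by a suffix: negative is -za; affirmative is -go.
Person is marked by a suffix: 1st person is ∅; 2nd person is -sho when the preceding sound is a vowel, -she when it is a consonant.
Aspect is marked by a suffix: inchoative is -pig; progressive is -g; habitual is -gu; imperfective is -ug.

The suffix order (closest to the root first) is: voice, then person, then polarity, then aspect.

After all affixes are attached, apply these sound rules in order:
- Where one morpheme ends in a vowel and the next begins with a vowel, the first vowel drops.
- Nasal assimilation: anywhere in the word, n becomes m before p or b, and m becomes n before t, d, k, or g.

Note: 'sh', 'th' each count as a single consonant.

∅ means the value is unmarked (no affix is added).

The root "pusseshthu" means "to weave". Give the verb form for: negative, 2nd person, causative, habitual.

pusseshthegshezagu

Attach voice causative -eg → pusseshthueg.
Attach person 2nd person -she (after consonant 'g') → pusseshthuegshe.
Attach polarity negative -za → pusseshthuegsheza.
Attach aspect habitual -gu → pusseshthuegshezagu.
Apply vowel deletion: pusseshthuegshezagu → pusseshthegshezagu.
Nasal assimilation: no change.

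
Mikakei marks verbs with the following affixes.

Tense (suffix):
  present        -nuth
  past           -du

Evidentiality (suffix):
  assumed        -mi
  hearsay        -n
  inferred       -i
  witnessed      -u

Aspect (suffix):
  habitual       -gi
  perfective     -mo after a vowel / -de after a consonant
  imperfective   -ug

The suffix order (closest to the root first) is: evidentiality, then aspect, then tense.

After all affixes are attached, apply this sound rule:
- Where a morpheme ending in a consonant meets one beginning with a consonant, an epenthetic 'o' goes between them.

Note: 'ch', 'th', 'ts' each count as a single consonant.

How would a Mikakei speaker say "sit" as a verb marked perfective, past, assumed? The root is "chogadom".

chogadomomimodu

Attach evidentiality assumed -mi → chogadommi.
Attach aspect perfective -mo (after vowel 'i') → chogadommimo.
Attach tense past -du → chogadommimodu.
Apply epenthesis: chogadommimodu → chogadomomimodu.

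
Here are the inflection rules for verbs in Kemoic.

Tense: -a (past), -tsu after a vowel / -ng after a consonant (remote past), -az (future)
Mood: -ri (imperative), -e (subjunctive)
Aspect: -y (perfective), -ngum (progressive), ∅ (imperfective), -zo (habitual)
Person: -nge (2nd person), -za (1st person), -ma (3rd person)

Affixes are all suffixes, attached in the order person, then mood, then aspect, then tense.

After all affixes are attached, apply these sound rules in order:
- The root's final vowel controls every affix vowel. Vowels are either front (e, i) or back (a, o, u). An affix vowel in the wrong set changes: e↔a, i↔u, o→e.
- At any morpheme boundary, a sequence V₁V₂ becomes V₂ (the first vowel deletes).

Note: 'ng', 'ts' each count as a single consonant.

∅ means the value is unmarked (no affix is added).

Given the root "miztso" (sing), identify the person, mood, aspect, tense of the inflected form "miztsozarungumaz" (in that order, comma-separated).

1st person, imperative, progressive, future

Segment: miztso-za-ri-ngum-az.
person: -za → 1st person.
mood: -ri → imperative.
aspect: -ngum → progressive.
tense: -az → future.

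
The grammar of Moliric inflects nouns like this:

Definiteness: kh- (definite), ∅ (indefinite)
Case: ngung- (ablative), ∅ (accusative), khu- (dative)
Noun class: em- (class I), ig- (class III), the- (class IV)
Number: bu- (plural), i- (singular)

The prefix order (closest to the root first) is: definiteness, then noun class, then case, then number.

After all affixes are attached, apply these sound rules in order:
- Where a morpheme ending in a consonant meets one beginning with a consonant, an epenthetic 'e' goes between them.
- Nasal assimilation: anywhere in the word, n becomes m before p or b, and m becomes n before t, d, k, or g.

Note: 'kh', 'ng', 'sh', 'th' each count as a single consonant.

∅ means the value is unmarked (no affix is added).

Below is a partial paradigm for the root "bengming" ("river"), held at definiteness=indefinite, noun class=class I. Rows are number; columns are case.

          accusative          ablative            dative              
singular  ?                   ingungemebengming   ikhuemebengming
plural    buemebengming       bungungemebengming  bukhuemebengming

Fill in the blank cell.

iemebengming

definiteness = indefinite: zero marking, form stays bengming.
Attach noun class class I em- → embengming.
case = accusative: zero marking, form stays embengming.
Attach number singular i- → iembengming.
Apply epenthesis: iembengming → iemebengming.
Nasal assimilation: no change.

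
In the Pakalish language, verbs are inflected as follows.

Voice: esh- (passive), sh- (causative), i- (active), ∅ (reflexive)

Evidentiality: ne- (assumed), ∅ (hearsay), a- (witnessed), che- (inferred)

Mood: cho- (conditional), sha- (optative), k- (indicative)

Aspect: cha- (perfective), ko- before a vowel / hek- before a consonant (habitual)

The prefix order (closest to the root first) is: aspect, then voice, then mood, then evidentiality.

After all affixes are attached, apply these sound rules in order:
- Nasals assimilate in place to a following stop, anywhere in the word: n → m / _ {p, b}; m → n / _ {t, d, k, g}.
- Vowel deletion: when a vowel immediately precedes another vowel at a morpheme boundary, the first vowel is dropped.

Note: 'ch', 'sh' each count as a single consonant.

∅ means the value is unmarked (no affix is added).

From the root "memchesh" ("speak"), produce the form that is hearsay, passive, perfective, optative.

Attach aspect perfective cha- → chamemchesh.
Attach voice passive esh- → eshchamemchesh.
Attach mood optative sha- → shaeshchamemchesh.
evidentiality = hearsay: zero marking, form stays shaeshchamemchesh.
Nasal assimilation: no change.
Apply vowel deletion: shaeshchamemchesh → sheshchamemchesh.

sheshchamemchesh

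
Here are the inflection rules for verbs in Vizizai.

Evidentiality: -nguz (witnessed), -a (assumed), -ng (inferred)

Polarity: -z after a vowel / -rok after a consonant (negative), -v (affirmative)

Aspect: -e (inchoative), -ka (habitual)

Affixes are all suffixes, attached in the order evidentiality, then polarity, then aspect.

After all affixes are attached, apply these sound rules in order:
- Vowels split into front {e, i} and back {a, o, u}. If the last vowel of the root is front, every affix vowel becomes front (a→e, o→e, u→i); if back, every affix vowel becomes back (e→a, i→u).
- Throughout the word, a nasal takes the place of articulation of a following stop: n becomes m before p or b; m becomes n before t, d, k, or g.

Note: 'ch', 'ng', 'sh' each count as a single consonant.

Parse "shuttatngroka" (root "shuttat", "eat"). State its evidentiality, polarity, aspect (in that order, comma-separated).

Segment: shuttat-ng-rok-e.
evidentiality: -ng → inferred.
polarity: -z/rok → negative.
aspect: -e → inchoative.

inferred, negative, inchoative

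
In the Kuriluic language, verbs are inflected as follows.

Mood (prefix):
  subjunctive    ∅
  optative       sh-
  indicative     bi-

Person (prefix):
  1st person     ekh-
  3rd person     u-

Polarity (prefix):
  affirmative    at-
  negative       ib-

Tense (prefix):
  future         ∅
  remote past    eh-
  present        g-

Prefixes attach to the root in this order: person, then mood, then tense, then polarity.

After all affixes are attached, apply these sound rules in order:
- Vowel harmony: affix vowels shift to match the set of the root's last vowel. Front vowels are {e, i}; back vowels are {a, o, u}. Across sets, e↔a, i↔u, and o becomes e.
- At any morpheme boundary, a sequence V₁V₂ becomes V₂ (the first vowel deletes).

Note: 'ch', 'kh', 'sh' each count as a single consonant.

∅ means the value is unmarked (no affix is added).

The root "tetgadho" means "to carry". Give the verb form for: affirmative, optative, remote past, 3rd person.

Attach person 3rd person u- → utetgadho.
Attach mood optative sh- → shutetgadho.
Attach tense remote past eh- → ehshutetgadho.
Attach polarity affirmative at- → atehshutetgadho.
Apply vowel harmony: atehshutetgadho → atahshutetgadho.
Vowel deletion: no change.

atahshutetgadho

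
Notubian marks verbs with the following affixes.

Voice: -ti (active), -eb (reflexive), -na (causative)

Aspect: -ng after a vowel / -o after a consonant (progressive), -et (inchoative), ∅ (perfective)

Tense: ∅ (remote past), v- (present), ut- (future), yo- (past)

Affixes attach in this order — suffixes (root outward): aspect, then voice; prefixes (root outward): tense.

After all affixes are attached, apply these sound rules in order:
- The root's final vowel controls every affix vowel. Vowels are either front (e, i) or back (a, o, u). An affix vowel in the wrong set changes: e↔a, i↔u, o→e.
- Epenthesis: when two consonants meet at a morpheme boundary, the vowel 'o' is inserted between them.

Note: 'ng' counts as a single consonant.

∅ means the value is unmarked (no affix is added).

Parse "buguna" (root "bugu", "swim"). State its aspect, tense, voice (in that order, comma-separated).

Segment: bugu-na.
aspect: ∅ → perfective.
tense: ∅ → remote past.
voice: -na → causative.

perfective, remote past, causative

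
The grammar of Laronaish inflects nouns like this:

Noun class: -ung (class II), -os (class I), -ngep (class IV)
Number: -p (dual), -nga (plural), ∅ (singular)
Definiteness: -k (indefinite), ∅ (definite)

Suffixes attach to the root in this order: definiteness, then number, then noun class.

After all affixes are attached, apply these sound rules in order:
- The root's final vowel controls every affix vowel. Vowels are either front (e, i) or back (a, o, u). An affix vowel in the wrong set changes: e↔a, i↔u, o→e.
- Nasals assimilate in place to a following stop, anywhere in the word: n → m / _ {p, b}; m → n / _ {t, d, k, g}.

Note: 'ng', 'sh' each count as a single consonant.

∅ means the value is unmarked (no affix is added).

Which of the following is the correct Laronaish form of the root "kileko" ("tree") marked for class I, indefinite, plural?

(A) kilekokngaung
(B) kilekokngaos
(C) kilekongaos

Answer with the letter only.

Attach definiteness indefinite -k → kilekok.
Attach number plural -nga → kilekoknga.
Attach noun class class I -os → kilekokngaos.
Vowel harmony: no change.
Nasal assimilation: no change.
So the correct form is kilekokngaos, option (B).
(A) kilekokngaung is wrong: it uses class II instead of class I for noun class.
(C) kilekongaos is wrong: it uses definite instead of indefinite for definiteness.

B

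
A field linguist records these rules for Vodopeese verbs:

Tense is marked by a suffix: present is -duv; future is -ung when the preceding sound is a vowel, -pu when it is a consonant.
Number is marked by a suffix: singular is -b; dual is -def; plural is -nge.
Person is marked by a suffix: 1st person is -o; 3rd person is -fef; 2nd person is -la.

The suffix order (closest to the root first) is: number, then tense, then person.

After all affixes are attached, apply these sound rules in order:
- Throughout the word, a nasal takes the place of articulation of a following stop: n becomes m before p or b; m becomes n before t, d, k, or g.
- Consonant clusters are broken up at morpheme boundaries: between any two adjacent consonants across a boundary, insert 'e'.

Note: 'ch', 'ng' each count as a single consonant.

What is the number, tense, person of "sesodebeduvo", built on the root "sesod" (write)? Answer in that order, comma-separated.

Segment: sesod-b-duv-o.
number: -b → singular.
tense: -duv → present.
person: -o → 1st person.

singular, present, 1st person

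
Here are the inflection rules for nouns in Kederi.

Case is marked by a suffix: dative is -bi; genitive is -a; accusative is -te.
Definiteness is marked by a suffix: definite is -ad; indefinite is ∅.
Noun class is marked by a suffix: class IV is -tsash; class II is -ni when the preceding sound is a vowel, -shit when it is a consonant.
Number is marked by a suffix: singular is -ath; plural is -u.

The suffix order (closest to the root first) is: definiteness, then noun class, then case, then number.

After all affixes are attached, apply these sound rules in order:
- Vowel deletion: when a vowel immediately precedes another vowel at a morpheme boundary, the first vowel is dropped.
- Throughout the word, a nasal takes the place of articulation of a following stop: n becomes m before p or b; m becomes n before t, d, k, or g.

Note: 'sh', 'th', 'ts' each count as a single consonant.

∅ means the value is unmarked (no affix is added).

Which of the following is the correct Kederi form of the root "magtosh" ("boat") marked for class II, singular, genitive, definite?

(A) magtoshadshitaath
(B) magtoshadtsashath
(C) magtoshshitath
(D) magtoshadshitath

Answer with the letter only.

D

Attach definiteness definite -ad → magtoshad.
Attach noun class class II -shit (after consonant 'd') → magtoshadshit.
Attach case genitive -a → magtoshadshita.
Attach number singular -ath → magtoshadshitaath.
Apply vowel deletion: magtoshadshitaath → magtoshadshitath.
Nasal assimilation: no change.
So the correct form is magtoshadshitath, option (D).
(C) magtoshshitath is wrong: it uses indefinite instead of definite for definiteness.
(B) magtoshadtsashath is wrong: it uses class IV instead of class II for noun class.
(A) magtoshadshitaath is wrong: it fails to apply the sound rule(s).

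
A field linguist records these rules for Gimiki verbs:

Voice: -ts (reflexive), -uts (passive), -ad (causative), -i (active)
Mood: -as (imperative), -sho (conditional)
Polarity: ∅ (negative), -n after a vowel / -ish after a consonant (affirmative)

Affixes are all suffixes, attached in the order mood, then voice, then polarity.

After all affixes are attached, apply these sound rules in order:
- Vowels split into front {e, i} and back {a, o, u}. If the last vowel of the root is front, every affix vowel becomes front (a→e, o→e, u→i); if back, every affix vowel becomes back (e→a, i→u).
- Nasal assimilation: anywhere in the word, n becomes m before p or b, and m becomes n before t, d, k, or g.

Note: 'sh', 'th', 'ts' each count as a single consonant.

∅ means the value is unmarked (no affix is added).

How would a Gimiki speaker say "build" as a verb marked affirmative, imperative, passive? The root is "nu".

Attach mood imperative -as → nuas.
Attach voice passive -uts → nuasuts.
Attach polarity affirmative -ish (after consonant 'ts') → nuasutsish.
Apply vowel harmony: nuasutsish → nuasutsush.
Nasal assimilation: no change.

nuasutsush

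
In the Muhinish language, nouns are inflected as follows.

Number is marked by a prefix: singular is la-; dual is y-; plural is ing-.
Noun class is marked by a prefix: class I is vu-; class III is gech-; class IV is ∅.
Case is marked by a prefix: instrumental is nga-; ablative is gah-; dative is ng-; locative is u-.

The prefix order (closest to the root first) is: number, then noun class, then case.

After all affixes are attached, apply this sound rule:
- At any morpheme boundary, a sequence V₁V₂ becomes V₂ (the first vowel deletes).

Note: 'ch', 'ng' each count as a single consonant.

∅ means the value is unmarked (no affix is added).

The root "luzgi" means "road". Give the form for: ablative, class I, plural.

gahvingluzgi

Attach number plural ing- → ingluzgi.
Attach noun class class I vu- → vuingluzgi.
Attach case ablative gah- → gahvuingluzgi.
Apply vowel deletion: gahvuingluzgi → gahvingluzgi.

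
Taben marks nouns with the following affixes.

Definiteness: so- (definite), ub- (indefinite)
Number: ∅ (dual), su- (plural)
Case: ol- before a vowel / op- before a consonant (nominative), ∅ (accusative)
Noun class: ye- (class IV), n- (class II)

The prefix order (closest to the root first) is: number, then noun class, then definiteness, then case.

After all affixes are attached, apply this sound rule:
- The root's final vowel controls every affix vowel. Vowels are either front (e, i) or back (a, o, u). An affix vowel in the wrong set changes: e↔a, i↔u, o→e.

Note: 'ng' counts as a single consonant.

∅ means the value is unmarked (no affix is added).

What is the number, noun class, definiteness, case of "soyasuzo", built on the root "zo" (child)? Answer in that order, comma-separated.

Segment: so-ye-su-zo.
number: su- → plural.
noun class: ye- → class IV.
definiteness: so- → definite.
case: ∅ → accusative.

plural, class IV, definite, accusative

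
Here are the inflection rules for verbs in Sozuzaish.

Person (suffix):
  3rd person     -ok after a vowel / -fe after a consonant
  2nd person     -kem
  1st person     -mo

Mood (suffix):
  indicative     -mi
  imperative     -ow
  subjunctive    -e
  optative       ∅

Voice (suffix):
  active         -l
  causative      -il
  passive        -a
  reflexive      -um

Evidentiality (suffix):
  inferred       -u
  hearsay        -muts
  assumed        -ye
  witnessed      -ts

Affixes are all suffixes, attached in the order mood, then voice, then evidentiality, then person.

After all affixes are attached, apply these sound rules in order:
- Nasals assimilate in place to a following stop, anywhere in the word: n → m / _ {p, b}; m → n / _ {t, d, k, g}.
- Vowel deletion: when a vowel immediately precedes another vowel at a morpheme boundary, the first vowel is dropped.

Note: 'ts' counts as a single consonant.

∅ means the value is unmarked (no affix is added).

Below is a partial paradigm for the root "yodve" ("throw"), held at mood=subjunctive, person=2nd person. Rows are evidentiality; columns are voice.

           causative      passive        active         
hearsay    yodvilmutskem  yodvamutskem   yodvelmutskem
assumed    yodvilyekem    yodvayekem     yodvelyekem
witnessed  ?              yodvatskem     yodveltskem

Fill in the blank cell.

yodviltskem

Attach mood subjunctive -e → yodvee.
Attach voice causative -il → yodveeil.
Attach evidentiality witnessed -ts → yodveeilts.
Attach person 2nd person -kem → yodveeiltskem.
Nasal assimilation: no change.
Apply vowel deletion: yodveeiltskem → yodviltskem.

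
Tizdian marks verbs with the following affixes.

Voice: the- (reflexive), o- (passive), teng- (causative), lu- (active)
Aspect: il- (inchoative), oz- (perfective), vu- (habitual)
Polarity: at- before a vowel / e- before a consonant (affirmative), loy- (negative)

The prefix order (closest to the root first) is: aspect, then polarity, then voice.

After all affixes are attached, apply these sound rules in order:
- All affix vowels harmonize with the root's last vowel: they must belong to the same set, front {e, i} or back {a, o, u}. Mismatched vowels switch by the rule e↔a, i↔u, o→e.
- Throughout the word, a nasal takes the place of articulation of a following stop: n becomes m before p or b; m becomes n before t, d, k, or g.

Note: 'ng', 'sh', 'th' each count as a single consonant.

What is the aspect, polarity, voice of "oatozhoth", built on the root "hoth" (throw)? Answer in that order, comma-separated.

Segment: o-at-oz-hoth.
aspect: oz- → perfective.
polarity: at/e- → affirmative.
voice: o- → passive.

perfective, affirmative, passive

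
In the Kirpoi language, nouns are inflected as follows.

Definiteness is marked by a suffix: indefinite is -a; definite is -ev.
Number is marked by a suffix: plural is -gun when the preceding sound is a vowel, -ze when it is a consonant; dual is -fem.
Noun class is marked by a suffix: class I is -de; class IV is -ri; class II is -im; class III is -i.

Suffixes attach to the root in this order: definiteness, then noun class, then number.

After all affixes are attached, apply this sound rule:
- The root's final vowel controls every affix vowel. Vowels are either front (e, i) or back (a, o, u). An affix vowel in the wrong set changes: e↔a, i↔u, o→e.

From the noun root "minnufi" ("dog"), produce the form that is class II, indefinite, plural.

Attach definiteness indefinite -a → minnufia.
Attach noun class class II -im → minnufiaim.
Attach number plural -ze (after consonant 'm') → minnufiaimze.
Apply vowel harmony: minnufiaimze → minnufieimze.

minnufieimze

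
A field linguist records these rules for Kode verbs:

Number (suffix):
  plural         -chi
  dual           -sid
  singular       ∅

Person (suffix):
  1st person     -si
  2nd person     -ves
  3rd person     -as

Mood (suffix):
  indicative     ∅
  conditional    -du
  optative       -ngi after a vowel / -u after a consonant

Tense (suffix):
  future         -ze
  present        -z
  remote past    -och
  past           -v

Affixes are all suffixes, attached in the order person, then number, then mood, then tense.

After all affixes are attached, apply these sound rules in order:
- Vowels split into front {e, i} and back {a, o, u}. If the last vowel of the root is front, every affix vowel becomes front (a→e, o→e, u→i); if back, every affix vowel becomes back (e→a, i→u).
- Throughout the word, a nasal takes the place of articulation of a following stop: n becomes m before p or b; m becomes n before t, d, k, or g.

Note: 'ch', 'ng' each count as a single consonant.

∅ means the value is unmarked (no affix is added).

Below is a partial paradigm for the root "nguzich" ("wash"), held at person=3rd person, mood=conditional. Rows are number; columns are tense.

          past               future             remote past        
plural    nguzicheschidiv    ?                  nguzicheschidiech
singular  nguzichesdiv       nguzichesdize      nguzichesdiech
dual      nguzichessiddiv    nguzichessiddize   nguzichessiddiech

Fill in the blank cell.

Attach person 3rd person -as → nguzichas.
Attach number plural -chi → nguzichaschi.
Attach mood conditional -du → nguzichaschidu.
Attach tense future -ze → nguzichaschiduze.
Apply vowel harmony: nguzichaschiduze → nguzicheschidize.
Nasal assimilation: no change.

nguzicheschidize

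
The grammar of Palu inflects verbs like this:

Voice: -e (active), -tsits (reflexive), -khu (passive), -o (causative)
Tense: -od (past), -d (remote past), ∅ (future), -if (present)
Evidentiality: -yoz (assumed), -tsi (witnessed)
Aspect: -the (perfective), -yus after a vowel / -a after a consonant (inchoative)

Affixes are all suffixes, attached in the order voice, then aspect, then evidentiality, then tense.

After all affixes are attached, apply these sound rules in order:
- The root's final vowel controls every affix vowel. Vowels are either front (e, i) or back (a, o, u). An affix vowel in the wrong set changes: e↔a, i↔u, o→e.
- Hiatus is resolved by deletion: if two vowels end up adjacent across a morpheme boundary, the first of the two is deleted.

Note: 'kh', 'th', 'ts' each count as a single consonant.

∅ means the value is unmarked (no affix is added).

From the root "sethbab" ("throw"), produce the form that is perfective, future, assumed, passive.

Attach voice passive -khu → sethbabkhu.
Attach aspect perfective -the → sethbabkhuthe.
Attach evidentiality assumed -yoz → sethbabkhutheyoz.
tense = future: zero marking, form stays sethbabkhutheyoz.
Apply vowel harmony: sethbabkhutheyoz → sethbabkhuthayoz.
Vowel deletion: no change.

sethbabkhuthayoz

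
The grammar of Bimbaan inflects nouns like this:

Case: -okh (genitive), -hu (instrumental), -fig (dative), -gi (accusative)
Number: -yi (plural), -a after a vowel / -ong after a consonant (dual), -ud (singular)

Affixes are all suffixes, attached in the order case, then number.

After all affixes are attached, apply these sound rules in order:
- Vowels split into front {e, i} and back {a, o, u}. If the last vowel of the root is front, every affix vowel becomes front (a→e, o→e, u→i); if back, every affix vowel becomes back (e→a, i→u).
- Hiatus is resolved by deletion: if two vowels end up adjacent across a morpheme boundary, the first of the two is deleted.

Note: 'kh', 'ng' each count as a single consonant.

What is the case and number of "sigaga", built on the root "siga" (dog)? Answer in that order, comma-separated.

accusative, dual

Segment: siga-gi-a.
case: -gi → accusative.
number: -a/ong → dual.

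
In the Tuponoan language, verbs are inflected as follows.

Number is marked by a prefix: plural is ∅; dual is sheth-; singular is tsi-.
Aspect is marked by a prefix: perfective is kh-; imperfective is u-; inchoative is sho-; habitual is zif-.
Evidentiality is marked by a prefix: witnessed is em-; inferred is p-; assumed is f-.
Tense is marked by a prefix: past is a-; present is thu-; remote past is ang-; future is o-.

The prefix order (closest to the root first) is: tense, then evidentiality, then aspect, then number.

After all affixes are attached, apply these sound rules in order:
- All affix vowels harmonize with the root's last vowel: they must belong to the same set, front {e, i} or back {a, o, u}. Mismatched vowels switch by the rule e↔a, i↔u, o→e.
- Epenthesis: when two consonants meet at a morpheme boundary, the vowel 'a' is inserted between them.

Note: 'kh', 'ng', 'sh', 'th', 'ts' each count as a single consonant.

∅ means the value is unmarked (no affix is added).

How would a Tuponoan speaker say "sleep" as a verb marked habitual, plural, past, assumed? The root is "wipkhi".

zifafewipkhi

Attach tense past a- → awipkhi.
Attach evidentiality assumed f- → fawipkhi.
Attach aspect habitual zif- → ziffawipkhi.
number = plural: zero marking, form stays ziffawipkhi.
Apply vowel harmony: ziffawipkhi → ziffewipkhi.
Apply epenthesis: ziffewipkhi → zifafewipkhi.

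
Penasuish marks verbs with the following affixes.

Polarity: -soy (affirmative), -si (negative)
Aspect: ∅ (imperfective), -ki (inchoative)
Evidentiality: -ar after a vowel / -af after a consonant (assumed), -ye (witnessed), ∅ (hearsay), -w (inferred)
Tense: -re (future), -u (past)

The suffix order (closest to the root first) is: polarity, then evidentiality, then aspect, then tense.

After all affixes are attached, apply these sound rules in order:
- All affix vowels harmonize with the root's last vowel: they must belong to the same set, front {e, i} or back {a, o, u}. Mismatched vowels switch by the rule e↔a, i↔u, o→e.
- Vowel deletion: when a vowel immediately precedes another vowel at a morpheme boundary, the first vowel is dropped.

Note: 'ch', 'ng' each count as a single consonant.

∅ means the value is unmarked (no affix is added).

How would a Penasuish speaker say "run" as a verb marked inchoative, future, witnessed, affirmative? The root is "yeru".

yerusoyyakura

Attach polarity affirmative -soy → yerusoy.
Attach evidentiality witnessed -ye → yerusoyye.
Attach aspect inchoative -ki → yerusoyyeki.
Attach tense future -re → yerusoyyekire.
Apply vowel harmony: yerusoyyekire → yerusoyyakura.
Vowel deletion: no change.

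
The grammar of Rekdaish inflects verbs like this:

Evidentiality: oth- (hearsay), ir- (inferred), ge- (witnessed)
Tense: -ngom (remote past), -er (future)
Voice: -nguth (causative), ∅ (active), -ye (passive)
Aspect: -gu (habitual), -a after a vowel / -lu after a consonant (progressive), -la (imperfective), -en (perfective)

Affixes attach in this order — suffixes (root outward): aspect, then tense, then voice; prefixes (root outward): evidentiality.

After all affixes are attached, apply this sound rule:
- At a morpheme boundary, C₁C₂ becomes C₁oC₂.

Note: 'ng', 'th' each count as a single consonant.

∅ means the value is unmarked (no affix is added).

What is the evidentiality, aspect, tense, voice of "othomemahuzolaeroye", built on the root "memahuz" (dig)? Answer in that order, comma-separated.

hearsay, imperfective, future, passive

Segment: oth-memahuz-la-er-ye.
evidentiality: oth- → hearsay.
aspect: -la → imperfective.
tense: -er → future.
voice: -ye → passive.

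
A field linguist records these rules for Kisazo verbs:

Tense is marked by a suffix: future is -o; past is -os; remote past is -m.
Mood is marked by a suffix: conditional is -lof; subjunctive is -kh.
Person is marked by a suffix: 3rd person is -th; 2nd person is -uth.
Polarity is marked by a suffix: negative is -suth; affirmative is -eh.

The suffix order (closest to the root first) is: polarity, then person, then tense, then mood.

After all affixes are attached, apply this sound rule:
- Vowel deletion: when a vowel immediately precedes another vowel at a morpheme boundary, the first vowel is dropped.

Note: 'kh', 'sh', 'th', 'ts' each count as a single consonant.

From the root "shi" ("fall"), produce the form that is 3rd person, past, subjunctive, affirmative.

shehthoskh

Attach polarity affirmative -eh → shieh.
Attach person 3rd person -th → shiehth.
Attach tense past -os → shiehthos.
Attach mood subjunctive -kh → shiehthoskh.
Apply vowel deletion: shiehthoskh → shehthoskh.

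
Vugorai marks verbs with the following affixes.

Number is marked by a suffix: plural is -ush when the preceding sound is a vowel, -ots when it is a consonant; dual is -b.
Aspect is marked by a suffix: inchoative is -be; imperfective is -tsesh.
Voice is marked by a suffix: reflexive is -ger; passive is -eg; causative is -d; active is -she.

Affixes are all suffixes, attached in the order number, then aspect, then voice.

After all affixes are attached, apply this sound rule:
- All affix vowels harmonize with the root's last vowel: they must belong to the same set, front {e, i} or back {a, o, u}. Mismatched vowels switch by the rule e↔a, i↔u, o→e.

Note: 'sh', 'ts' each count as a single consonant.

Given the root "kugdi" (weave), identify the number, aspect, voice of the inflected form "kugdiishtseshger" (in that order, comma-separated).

plural, imperfective, reflexive

Segment: kugdi-ush-tsesh-ger.
number: -ush/ots → plural.
aspect: -tsesh → imperfective.
voice: -ger → reflexive.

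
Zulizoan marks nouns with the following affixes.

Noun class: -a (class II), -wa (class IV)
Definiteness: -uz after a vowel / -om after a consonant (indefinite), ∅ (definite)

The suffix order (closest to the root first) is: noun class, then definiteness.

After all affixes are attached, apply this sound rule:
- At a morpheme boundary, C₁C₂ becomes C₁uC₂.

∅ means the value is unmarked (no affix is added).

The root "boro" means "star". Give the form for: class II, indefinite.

boroauz

Attach noun class class II -a → boroa.
Attach definiteness indefinite -uz (after vowel 'a') → boroauz.
Epenthesis: no change.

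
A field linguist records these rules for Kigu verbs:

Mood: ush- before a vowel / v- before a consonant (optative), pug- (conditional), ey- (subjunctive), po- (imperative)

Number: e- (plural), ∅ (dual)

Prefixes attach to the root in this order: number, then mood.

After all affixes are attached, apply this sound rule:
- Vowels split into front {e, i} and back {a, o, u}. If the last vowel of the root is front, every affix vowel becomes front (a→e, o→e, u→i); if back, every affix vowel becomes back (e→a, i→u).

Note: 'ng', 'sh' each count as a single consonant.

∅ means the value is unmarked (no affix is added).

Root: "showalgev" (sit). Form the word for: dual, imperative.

number = dual: zero marking, form stays showalgev.
Attach mood imperative po- → poshowalgev.
Apply vowel harmony: poshowalgev → peshowalgev.

peshowalgev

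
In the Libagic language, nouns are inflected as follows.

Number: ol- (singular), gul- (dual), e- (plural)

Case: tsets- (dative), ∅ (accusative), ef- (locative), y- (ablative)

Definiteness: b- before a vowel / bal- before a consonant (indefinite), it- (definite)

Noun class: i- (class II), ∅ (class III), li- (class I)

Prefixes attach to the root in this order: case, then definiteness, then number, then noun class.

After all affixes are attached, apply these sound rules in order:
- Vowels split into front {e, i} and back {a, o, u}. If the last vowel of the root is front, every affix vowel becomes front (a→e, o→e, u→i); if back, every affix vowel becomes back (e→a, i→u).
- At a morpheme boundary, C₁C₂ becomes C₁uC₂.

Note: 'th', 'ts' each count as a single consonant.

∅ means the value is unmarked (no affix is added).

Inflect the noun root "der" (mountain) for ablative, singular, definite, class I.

lielituyuder

Attach case ablative y- → yder.
Attach definiteness definite it- → ityder.
Attach number singular ol- → olityder.
Attach noun class class I li- → liolityder.
Apply vowel harmony: liolityder → lielityder.
Apply epenthesis: lielityder → lielituyuder.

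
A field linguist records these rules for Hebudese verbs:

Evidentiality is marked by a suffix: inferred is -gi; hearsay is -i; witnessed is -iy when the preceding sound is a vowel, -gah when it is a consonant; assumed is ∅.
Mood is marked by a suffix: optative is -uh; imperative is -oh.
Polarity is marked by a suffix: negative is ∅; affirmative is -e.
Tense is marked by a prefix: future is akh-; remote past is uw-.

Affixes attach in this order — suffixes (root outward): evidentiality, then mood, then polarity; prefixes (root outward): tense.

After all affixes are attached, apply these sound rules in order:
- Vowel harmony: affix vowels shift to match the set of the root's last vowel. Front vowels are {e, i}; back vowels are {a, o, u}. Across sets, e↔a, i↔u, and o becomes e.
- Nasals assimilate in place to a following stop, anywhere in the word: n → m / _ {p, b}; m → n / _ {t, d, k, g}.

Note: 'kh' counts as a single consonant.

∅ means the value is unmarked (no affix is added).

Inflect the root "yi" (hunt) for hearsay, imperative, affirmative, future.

ekhyiiehe

Attach tense future akh- → akhyi.
Attach evidentiality hearsay -i → akhyii.
Attach mood imperative -oh → akhyiioh.
Attach polarity affirmative -e → akhyiiohe.
Apply vowel harmony: akhyiiohe → ekhyiiehe.
Nasal assimilation: no change.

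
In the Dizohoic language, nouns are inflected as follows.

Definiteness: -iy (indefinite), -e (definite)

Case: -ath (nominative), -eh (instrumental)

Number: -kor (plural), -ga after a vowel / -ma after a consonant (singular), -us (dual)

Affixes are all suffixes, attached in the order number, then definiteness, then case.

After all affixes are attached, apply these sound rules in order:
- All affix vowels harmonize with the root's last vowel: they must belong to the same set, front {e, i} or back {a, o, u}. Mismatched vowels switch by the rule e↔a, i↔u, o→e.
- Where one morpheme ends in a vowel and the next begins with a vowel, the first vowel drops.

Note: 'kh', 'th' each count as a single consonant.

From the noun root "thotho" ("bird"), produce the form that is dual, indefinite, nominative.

thothusuyath

Attach number dual -us → thothous.
Attach definiteness indefinite -iy → thothousiy.
Attach case nominative -ath → thothousiyath.
Apply vowel harmony: thothousiyath → thothousuyath.
Apply vowel deletion: thothousuyath → thothusuyath.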